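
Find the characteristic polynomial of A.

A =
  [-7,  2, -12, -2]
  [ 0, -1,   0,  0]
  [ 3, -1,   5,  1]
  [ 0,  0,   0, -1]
x^4 + 4*x^3 + 6*x^2 + 4*x + 1

Expanding det(x·I − A) (e.g. by cofactor expansion or by noting that A is similar to its Jordan form J, which has the same characteristic polynomial as A) gives
  χ_A(x) = x^4 + 4*x^3 + 6*x^2 + 4*x + 1
which factors as (x + 1)^4. The eigenvalues (with algebraic multiplicities) are λ = -1 with multiplicity 4.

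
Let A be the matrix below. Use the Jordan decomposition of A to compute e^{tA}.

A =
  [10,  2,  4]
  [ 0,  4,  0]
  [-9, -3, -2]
e^{tA} =
  [6*t*exp(4*t) + exp(4*t), 2*t*exp(4*t), 4*t*exp(4*t)]
  [0, exp(4*t), 0]
  [-9*t*exp(4*t), -3*t*exp(4*t), -6*t*exp(4*t) + exp(4*t)]

Strategy: write A = P · J · P⁻¹ where J is a Jordan canonical form, so e^{tA} = P · e^{tJ} · P⁻¹, and e^{tJ} can be computed block-by-block.

A has Jordan form
J =
  [4, 1, 0]
  [0, 4, 0]
  [0, 0, 4]
(up to reordering of blocks).

Per-block formulas:
  For a 2×2 Jordan block J_2(4): exp(t · J_2(4)) = e^(4t)·(I + t·N), where N is the 2×2 nilpotent shift.
  For a 1×1 block at λ = 4: exp(t · [4]) = [e^(4t)].

After assembling e^{tJ} and conjugating by P, we get:

e^{tA} =
  [6*t*exp(4*t) + exp(4*t), 2*t*exp(4*t), 4*t*exp(4*t)]
  [0, exp(4*t), 0]
  [-9*t*exp(4*t), -3*t*exp(4*t), -6*t*exp(4*t) + exp(4*t)]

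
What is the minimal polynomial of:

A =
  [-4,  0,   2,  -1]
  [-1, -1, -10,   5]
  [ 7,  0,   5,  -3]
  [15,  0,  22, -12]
x^3 + 11*x^2 + 35*x + 25

The characteristic polynomial is χ_A(x) = (x + 1)^2*(x + 5)^2, so the eigenvalues are known. The minimal polynomial is
  m_A(x) = Π_λ (x − λ)^{k_λ}
where k_λ is the size of the *largest* Jordan block for λ (equivalently, the smallest k with (A − λI)^k v = 0 for every generalised eigenvector v of λ).

  λ = -5: largest Jordan block has size 2, contributing (x + 5)^2
  λ = -1: largest Jordan block has size 1, contributing (x + 1)

So m_A(x) = (x + 1)*(x + 5)^2 = x^3 + 11*x^2 + 35*x + 25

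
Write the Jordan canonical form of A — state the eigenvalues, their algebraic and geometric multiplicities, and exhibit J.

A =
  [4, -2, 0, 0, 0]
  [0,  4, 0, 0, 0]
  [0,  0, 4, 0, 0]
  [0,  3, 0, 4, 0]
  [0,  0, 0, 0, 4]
J_2(4) ⊕ J_1(4) ⊕ J_1(4) ⊕ J_1(4)

The characteristic polynomial is
  det(x·I − A) = x^5 - 20*x^4 + 160*x^3 - 640*x^2 + 1280*x - 1024 = (x - 4)^5

Eigenvalues and multiplicities (the geometric multiplicity of λ is n − rank(A − λI), which equals the number of Jordan blocks for λ):
  λ = 4: algebraic multiplicity = 5, geometric multiplicity = 4

Determining the block sizes for each eigenvalue:
  λ = 4: 4 blocks summing to 5 forces exactly one block of size 2 and the rest size 1 → block sizes [2, 1, 1, 1]

Assembling the blocks gives a Jordan form
J =
  [4, 1, 0, 0, 0]
  [0, 4, 0, 0, 0]
  [0, 0, 4, 0, 0]
  [0, 0, 0, 4, 0]
  [0, 0, 0, 0, 4]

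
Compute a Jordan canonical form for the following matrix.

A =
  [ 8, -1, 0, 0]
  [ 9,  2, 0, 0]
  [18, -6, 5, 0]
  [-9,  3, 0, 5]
J_2(5) ⊕ J_1(5) ⊕ J_1(5)

The characteristic polynomial is
  det(x·I − A) = x^4 - 20*x^3 + 150*x^2 - 500*x + 625 = (x - 5)^4

Eigenvalues and multiplicities (the geometric multiplicity of λ is n − rank(A − λI), which equals the number of Jordan blocks for λ):
  λ = 5: algebraic multiplicity = 4, geometric multiplicity = 3

Determining the block sizes for each eigenvalue:
  λ = 5: 3 blocks summing to 4 forces exactly one block of size 2 and the rest size 1 → block sizes [2, 1, 1]

Assembling the blocks gives a Jordan form
J =
  [5, 1, 0, 0]
  [0, 5, 0, 0]
  [0, 0, 5, 0]
  [0, 0, 0, 5]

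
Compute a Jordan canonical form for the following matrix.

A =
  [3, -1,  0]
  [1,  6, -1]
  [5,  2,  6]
J_3(5)

The characteristic polynomial is
  det(x·I − A) = x^3 - 15*x^2 + 75*x - 125 = (x - 5)^3

Eigenvalues and multiplicities (the geometric multiplicity of λ is n − rank(A − λI), which equals the number of Jordan blocks for λ):
  λ = 5: algebraic multiplicity = 3, geometric multiplicity = 1

Determining the block sizes for each eigenvalue:
  λ = 5: one block (gm = 1), so the single block has size am = 3 → block sizes [3]

Assembling the blocks gives a Jordan form
J =
  [5, 1, 0]
  [0, 5, 1]
  [0, 0, 5]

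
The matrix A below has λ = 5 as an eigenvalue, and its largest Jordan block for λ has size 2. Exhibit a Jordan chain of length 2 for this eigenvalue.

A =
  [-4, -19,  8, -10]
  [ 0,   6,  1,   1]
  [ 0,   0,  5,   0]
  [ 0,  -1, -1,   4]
A Jordan chain for λ = 5 of length 2:
v_1 = (1, -1, 0, 1)ᵀ
v_2 = (2, -1, 0, 0)ᵀ

Let N = A − (5)·I. We want v_2 with N^2 v_2 = 0 but N^1 v_2 ≠ 0; then v_{j-1} := N · v_j for j = 2, …, 2.

Pick v_2 = (2, -1, 0, 0)ᵀ.
Then v_1 = N · v_2 = (1, -1, 0, 1)ᵀ.

Sanity check: (A − (5)·I) v_1 = (0, 0, 0, 0)ᵀ = 0. ✓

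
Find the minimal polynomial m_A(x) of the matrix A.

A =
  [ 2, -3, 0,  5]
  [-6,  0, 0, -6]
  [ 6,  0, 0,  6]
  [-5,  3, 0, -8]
x^3 + 6*x^2 + 9*x

The characteristic polynomial is χ_A(x) = x^2*(x + 3)^2, so the eigenvalues are known. The minimal polynomial is
  m_A(x) = Π_λ (x − λ)^{k_λ}
where k_λ is the size of the *largest* Jordan block for λ (equivalently, the smallest k with (A − λI)^k v = 0 for every generalised eigenvector v of λ).

  λ = -3: largest Jordan block has size 2, contributing (x + 3)^2
  λ = 0: largest Jordan block has size 1, contributing (x − 0)

So m_A(x) = x*(x + 3)^2 = x^3 + 6*x^2 + 9*x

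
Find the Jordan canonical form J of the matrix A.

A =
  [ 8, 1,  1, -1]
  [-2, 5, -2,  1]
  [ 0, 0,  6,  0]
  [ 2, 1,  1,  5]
J_3(6) ⊕ J_1(6)

The characteristic polynomial is
  det(x·I − A) = x^4 - 24*x^3 + 216*x^2 - 864*x + 1296 = (x - 6)^4

Eigenvalues and multiplicities (the geometric multiplicity of λ is n − rank(A − λI), which equals the number of Jordan blocks for λ):
  λ = 6: algebraic multiplicity = 4, geometric multiplicity = 2

Determining the block sizes for each eigenvalue:
  λ = 6: with am = 4 and gm = 2, the partition is not yet determined (e.g. several partitions of 4 into 2 parts exist). Let N = A − (6)·I. Computing rank(N^1) = 2, rank(N^2) = 1, rank(N^3) = 0; the number of blocks of size ≥ j is rank(N^{j−1}) − rank(N^j), giving [2, 1, 1]. So we have 1 block(s) of size 3, 1 block(s) of size 1 → block sizes [3, 1]

Assembling the blocks gives a Jordan form
J =
  [6, 1, 0, 0]
  [0, 6, 1, 0]
  [0, 0, 6, 0]
  [0, 0, 0, 6]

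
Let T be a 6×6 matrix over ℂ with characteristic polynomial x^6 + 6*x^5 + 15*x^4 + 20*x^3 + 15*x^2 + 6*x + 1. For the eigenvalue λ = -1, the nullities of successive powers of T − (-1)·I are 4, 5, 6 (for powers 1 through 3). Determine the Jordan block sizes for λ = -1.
Block sizes for λ = -1: [3, 1, 1, 1]

From the dimensions of kernels of powers, the number of Jordan blocks of size at least j is d_j − d_{j−1} where d_j = dim ker(N^j) (with d_0 = 0). Computing the differences gives [4, 1, 1].
The number of blocks of size exactly k is (#blocks of size ≥ k) − (#blocks of size ≥ k + 1), so the partition is: 3 block(s) of size 1, 1 block(s) of size 3.
In nonincreasing order the block sizes are [3, 1, 1, 1].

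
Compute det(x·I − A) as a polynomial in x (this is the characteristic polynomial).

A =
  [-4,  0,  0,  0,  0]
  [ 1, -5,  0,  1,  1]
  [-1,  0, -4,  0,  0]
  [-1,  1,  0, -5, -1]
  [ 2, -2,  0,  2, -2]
x^5 + 20*x^4 + 160*x^3 + 640*x^2 + 1280*x + 1024

Expanding det(x·I − A) (e.g. by cofactor expansion or by noting that A is similar to its Jordan form J, which has the same characteristic polynomial as A) gives
  χ_A(x) = x^5 + 20*x^4 + 160*x^3 + 640*x^2 + 1280*x + 1024
which factors as (x + 4)^5. The eigenvalues (with algebraic multiplicities) are λ = -4 with multiplicity 5.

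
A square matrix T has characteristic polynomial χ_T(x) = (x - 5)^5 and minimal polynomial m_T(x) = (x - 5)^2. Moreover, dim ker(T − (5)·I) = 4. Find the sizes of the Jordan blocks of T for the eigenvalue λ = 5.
Block sizes for λ = 5: [2, 1, 1, 1]

Step 1 — from the characteristic polynomial, algebraic multiplicity of λ = 5 is 5. From dim ker(T − (5)·I) = 4, there are exactly 4 Jordan blocks for λ = 5.
Step 2 — from the minimal polynomial, the factor (x − 5)^2 tells us the largest block for λ = 5 has size 2.
Step 3 — with total size 5, 4 blocks, and largest block 2, the block sizes (in nonincreasing order) are [2, 1, 1, 1].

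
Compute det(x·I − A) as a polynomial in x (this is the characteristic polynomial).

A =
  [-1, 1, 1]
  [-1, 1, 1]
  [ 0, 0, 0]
x^3

Expanding det(x·I − A) (e.g. by cofactor expansion or by noting that A is similar to its Jordan form J, which has the same characteristic polynomial as A) gives
  χ_A(x) = x^3
which factors as x^3. The eigenvalues (with algebraic multiplicities) are λ = 0 with multiplicity 3.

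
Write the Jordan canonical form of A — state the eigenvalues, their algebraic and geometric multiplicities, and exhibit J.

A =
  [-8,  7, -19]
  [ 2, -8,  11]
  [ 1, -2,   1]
J_3(-5)

The characteristic polynomial is
  det(x·I − A) = x^3 + 15*x^2 + 75*x + 125 = (x + 5)^3

Eigenvalues and multiplicities (the geometric multiplicity of λ is n − rank(A − λI), which equals the number of Jordan blocks for λ):
  λ = -5: algebraic multiplicity = 3, geometric multiplicity = 1

Determining the block sizes for each eigenvalue:
  λ = -5: one block (gm = 1), so the single block has size am = 3 → block sizes [3]

Assembling the blocks gives a Jordan form
J =
  [-5,  1,  0]
  [ 0, -5,  1]
  [ 0,  0, -5]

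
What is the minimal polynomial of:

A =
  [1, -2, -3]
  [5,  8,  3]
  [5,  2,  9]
x^2 - 12*x + 36

The characteristic polynomial is χ_A(x) = (x - 6)^3, so the eigenvalues are known. The minimal polynomial is
  m_A(x) = Π_λ (x − λ)^{k_λ}
where k_λ is the size of the *largest* Jordan block for λ (equivalently, the smallest k with (A − λI)^k v = 0 for every generalised eigenvector v of λ).

  λ = 6: largest Jordan block has size 2, contributing (x − 6)^2

So m_A(x) = (x - 6)^2 = x^2 - 12*x + 36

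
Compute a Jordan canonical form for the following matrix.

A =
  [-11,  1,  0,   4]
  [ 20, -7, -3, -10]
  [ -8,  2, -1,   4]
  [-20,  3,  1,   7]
J_3(-3) ⊕ J_1(-3)

The characteristic polynomial is
  det(x·I − A) = x^4 + 12*x^3 + 54*x^2 + 108*x + 81 = (x + 3)^4

Eigenvalues and multiplicities (the geometric multiplicity of λ is n − rank(A − λI), which equals the number of Jordan blocks for λ):
  λ = -3: algebraic multiplicity = 4, geometric multiplicity = 2

Determining the block sizes for each eigenvalue:
  λ = -3: with am = 4 and gm = 2, the partition is not yet determined (e.g. several partitions of 4 into 2 parts exist). Let N = A − (-3)·I. Computing rank(N^1) = 2, rank(N^2) = 1, rank(N^3) = 0; the number of blocks of size ≥ j is rank(N^{j−1}) − rank(N^j), giving [2, 1, 1]. So we have 1 block(s) of size 3, 1 block(s) of size 1 → block sizes [3, 1]

Assembling the blocks gives a Jordan form
J =
  [-3,  1,  0,  0]
  [ 0, -3,  1,  0]
  [ 0,  0, -3,  0]
  [ 0,  0,  0, -3]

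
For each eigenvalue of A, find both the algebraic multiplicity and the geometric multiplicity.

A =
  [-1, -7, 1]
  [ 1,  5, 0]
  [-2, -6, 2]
λ = 2: alg = 3, geom = 1

Step 1 — factor the characteristic polynomial to read off the algebraic multiplicities:
  χ_A(x) = (x - 2)^3

Step 2 — compute geometric multiplicities via the rank-nullity identity g(λ) = n − rank(A − λI):
  rank(A − (2)·I) = 2, so dim ker(A − (2)·I) = n − 2 = 1

Summary:
  λ = 2: algebraic multiplicity = 3, geometric multiplicity = 1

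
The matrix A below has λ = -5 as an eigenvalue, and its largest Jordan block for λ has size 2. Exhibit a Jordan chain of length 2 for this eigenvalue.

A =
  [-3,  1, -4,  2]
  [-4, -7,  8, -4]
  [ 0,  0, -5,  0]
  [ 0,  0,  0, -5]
A Jordan chain for λ = -5 of length 2:
v_1 = (2, -4, 0, 0)ᵀ
v_2 = (1, 0, 0, 0)ᵀ

Let N = A − (-5)·I. We want v_2 with N^2 v_2 = 0 but N^1 v_2 ≠ 0; then v_{j-1} := N · v_j for j = 2, …, 2.

Pick v_2 = (1, 0, 0, 0)ᵀ.
Then v_1 = N · v_2 = (2, -4, 0, 0)ᵀ.

Sanity check: (A − (-5)·I) v_1 = (0, 0, 0, 0)ᵀ = 0. ✓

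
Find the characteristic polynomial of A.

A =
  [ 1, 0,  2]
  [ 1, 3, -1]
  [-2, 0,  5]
x^3 - 9*x^2 + 27*x - 27

Expanding det(x·I − A) (e.g. by cofactor expansion or by noting that A is similar to its Jordan form J, which has the same characteristic polynomial as A) gives
  χ_A(x) = x^3 - 9*x^2 + 27*x - 27
which factors as (x - 3)^3. The eigenvalues (with algebraic multiplicities) are λ = 3 with multiplicity 3.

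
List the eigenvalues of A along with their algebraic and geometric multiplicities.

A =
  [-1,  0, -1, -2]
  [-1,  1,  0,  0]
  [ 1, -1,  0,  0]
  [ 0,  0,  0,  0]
λ = 0: alg = 4, geom = 2

Step 1 — factor the characteristic polynomial to read off the algebraic multiplicities:
  χ_A(x) = x^4

Step 2 — compute geometric multiplicities via the rank-nullity identity g(λ) = n − rank(A − λI):
  rank(A − (0)·I) = 2, so dim ker(A − (0)·I) = n − 2 = 2

Summary:
  λ = 0: algebraic multiplicity = 4, geometric multiplicity = 2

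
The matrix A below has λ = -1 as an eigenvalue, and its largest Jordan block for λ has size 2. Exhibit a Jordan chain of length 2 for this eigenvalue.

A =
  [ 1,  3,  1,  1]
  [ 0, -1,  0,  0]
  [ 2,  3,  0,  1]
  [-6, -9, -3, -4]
A Jordan chain for λ = -1 of length 2:
v_1 = (2, 0, 2, -6)ᵀ
v_2 = (1, 0, 0, 0)ᵀ

Let N = A − (-1)·I. We want v_2 with N^2 v_2 = 0 but N^1 v_2 ≠ 0; then v_{j-1} := N · v_j for j = 2, …, 2.

Pick v_2 = (1, 0, 0, 0)ᵀ.
Then v_1 = N · v_2 = (2, 0, 2, -6)ᵀ.

Sanity check: (A − (-1)·I) v_1 = (0, 0, 0, 0)ᵀ = 0. ✓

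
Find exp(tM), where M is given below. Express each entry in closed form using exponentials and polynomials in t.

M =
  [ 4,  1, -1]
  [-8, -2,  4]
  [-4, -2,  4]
e^{tM} =
  [2*t*exp(2*t) + exp(2*t), t*exp(2*t), -t*exp(2*t)]
  [-8*t*exp(2*t), -4*t*exp(2*t) + exp(2*t), 4*t*exp(2*t)]
  [-4*t*exp(2*t), -2*t*exp(2*t), 2*t*exp(2*t) + exp(2*t)]

Strategy: write M = P · J · P⁻¹ where J is a Jordan canonical form, so e^{tM} = P · e^{tJ} · P⁻¹, and e^{tJ} can be computed block-by-block.

M has Jordan form
J =
  [2, 1, 0]
  [0, 2, 0]
  [0, 0, 2]
(up to reordering of blocks).

Per-block formulas:
  For a 2×2 Jordan block J_2(2): exp(t · J_2(2)) = e^(2t)·(I + t·N), where N is the 2×2 nilpotent shift.
  For a 1×1 block at λ = 2: exp(t · [2]) = [e^(2t)].

After assembling e^{tJ} and conjugating by P, we get:

e^{tM} =
  [2*t*exp(2*t) + exp(2*t), t*exp(2*t), -t*exp(2*t)]
  [-8*t*exp(2*t), -4*t*exp(2*t) + exp(2*t), 4*t*exp(2*t)]
  [-4*t*exp(2*t), -2*t*exp(2*t), 2*t*exp(2*t) + exp(2*t)]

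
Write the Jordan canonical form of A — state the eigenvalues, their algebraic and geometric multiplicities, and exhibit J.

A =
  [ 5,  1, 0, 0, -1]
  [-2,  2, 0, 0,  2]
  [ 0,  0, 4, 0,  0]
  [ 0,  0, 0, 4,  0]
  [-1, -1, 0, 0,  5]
J_2(4) ⊕ J_1(4) ⊕ J_1(4) ⊕ J_1(4)

The characteristic polynomial is
  det(x·I − A) = x^5 - 20*x^4 + 160*x^3 - 640*x^2 + 1280*x - 1024 = (x - 4)^5

Eigenvalues and multiplicities (the geometric multiplicity of λ is n − rank(A − λI), which equals the number of Jordan blocks for λ):
  λ = 4: algebraic multiplicity = 5, geometric multiplicity = 4

Determining the block sizes for each eigenvalue:
  λ = 4: 4 blocks summing to 5 forces exactly one block of size 2 and the rest size 1 → block sizes [2, 1, 1, 1]

Assembling the blocks gives a Jordan form
J =
  [4, 1, 0, 0, 0]
  [0, 4, 0, 0, 0]
  [0, 0, 4, 0, 0]
  [0, 0, 0, 4, 0]
  [0, 0, 0, 0, 4]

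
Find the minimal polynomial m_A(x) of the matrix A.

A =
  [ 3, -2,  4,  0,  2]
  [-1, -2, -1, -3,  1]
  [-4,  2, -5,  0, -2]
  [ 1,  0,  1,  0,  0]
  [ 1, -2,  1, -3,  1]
x^2 + x

The characteristic polynomial is χ_A(x) = x^2*(x + 1)^3, so the eigenvalues are known. The minimal polynomial is
  m_A(x) = Π_λ (x − λ)^{k_λ}
where k_λ is the size of the *largest* Jordan block for λ (equivalently, the smallest k with (A − λI)^k v = 0 for every generalised eigenvector v of λ).

  λ = -1: largest Jordan block has size 1, contributing (x + 1)
  λ = 0: largest Jordan block has size 1, contributing (x − 0)

So m_A(x) = x*(x + 1) = x^2 + x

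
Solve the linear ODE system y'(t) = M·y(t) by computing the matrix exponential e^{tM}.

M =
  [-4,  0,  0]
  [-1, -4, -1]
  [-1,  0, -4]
e^{tM} =
  [exp(-4*t), 0, 0]
  [t^2*exp(-4*t)/2 - t*exp(-4*t), exp(-4*t), -t*exp(-4*t)]
  [-t*exp(-4*t), 0, exp(-4*t)]

Strategy: write M = P · J · P⁻¹ where J is a Jordan canonical form, so e^{tM} = P · e^{tJ} · P⁻¹, and e^{tJ} can be computed block-by-block.

M has Jordan form
J =
  [-4,  1,  0]
  [ 0, -4,  1]
  [ 0,  0, -4]
(up to reordering of blocks).

Per-block formulas:
  For a 3×3 Jordan block J_3(-4): exp(t · J_3(-4)) = e^(-4t)·(I + t·N + (t^2/2)·N^2), where N is the 3×3 nilpotent shift.

After assembling e^{tJ} and conjugating by P, we get:

e^{tM} =
  [exp(-4*t), 0, 0]
  [t^2*exp(-4*t)/2 - t*exp(-4*t), exp(-4*t), -t*exp(-4*t)]
  [-t*exp(-4*t), 0, exp(-4*t)]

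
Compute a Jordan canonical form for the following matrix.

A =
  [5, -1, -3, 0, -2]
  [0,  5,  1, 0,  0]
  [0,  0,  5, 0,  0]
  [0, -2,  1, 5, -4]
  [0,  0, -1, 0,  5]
J_3(5) ⊕ J_1(5) ⊕ J_1(5)

The characteristic polynomial is
  det(x·I − A) = x^5 - 25*x^4 + 250*x^3 - 1250*x^2 + 3125*x - 3125 = (x - 5)^5

Eigenvalues and multiplicities (the geometric multiplicity of λ is n − rank(A − λI), which equals the number of Jordan blocks for λ):
  λ = 5: algebraic multiplicity = 5, geometric multiplicity = 3

Determining the block sizes for each eigenvalue:
  λ = 5: with am = 5 and gm = 3, the partition is not yet determined (e.g. several partitions of 5 into 3 parts exist). Let N = A − (5)·I. Computing rank(N^1) = 2, rank(N^2) = 1, rank(N^3) = 0; the number of blocks of size ≥ j is rank(N^{j−1}) − rank(N^j), giving [3, 1, 1]. So we have 1 block(s) of size 3, 2 block(s) of size 1 → block sizes [3, 1, 1]

Assembling the blocks gives a Jordan form
J =
  [5, 1, 0, 0, 0]
  [0, 5, 1, 0, 0]
  [0, 0, 5, 0, 0]
  [0, 0, 0, 5, 0]
  [0, 0, 0, 0, 5]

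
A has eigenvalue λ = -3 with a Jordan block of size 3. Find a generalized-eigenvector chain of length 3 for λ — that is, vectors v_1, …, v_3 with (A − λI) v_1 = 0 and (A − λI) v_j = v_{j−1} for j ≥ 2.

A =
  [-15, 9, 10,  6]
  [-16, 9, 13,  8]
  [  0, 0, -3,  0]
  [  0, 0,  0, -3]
A Jordan chain for λ = -3 of length 3:
v_1 = (-3, -4, 0, 0)ᵀ
v_2 = (10, 13, 0, 0)ᵀ
v_3 = (0, 0, 1, 0)ᵀ

Let N = A − (-3)·I. We want v_3 with N^3 v_3 = 0 but N^2 v_3 ≠ 0; then v_{j-1} := N · v_j for j = 3, …, 2.

Pick v_3 = (0, 0, 1, 0)ᵀ.
Then v_2 = N · v_3 = (10, 13, 0, 0)ᵀ.
Then v_1 = N · v_2 = (-3, -4, 0, 0)ᵀ.

Sanity check: (A − (-3)·I) v_1 = (0, 0, 0, 0)ᵀ = 0. ✓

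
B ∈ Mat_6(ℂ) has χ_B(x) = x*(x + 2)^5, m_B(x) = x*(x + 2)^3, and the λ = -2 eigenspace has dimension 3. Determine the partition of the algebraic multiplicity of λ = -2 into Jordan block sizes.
Block sizes for λ = -2: [3, 1, 1]

Step 1 — from the characteristic polynomial, algebraic multiplicity of λ = -2 is 5. From dim ker(B − (-2)·I) = 3, there are exactly 3 Jordan blocks for λ = -2.
Step 2 — from the minimal polynomial, the factor (x + 2)^3 tells us the largest block for λ = -2 has size 3.
Step 3 — with total size 5, 3 blocks, and largest block 3, the block sizes (in nonincreasing order) are [3, 1, 1].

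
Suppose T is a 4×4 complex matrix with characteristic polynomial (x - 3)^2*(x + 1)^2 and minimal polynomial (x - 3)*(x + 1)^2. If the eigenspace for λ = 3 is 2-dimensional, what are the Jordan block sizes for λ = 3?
Block sizes for λ = 3: [1, 1]

Step 1 — from the characteristic polynomial, algebraic multiplicity of λ = 3 is 2. From dim ker(T − (3)·I) = 2, there are exactly 2 Jordan blocks for λ = 3.
Step 2 — from the minimal polynomial, the factor (x − 3) tells us the largest block for λ = 3 has size 1.
Step 3 — with total size 2, 2 blocks, and largest block 1, the block sizes (in nonincreasing order) are [1, 1].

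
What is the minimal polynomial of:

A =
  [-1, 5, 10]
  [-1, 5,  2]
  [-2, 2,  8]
x^2 - 8*x + 16

The characteristic polynomial is χ_A(x) = (x - 4)^3, so the eigenvalues are known. The minimal polynomial is
  m_A(x) = Π_λ (x − λ)^{k_λ}
where k_λ is the size of the *largest* Jordan block for λ (equivalently, the smallest k with (A − λI)^k v = 0 for every generalised eigenvector v of λ).

  λ = 4: largest Jordan block has size 2, contributing (x − 4)^2

So m_A(x) = (x - 4)^2 = x^2 - 8*x + 16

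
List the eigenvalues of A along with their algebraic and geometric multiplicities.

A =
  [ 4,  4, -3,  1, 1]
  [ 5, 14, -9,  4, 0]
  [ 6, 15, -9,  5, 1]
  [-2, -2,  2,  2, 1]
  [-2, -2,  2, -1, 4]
λ = 3: alg = 5, geom = 2

Step 1 — factor the characteristic polynomial to read off the algebraic multiplicities:
  χ_A(x) = (x - 3)^5

Step 2 — compute geometric multiplicities via the rank-nullity identity g(λ) = n − rank(A − λI):
  rank(A − (3)·I) = 3, so dim ker(A − (3)·I) = n − 3 = 2

Summary:
  λ = 3: algebraic multiplicity = 5, geometric multiplicity = 2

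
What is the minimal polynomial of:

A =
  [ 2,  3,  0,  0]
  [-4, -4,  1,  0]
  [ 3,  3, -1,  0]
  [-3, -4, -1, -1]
x^3 + 3*x^2 + 3*x + 1

The characteristic polynomial is χ_A(x) = (x + 1)^4, so the eigenvalues are known. The minimal polynomial is
  m_A(x) = Π_λ (x − λ)^{k_λ}
where k_λ is the size of the *largest* Jordan block for λ (equivalently, the smallest k with (A − λI)^k v = 0 for every generalised eigenvector v of λ).

  λ = -1: largest Jordan block has size 3, contributing (x + 1)^3

So m_A(x) = (x + 1)^3 = x^3 + 3*x^2 + 3*x + 1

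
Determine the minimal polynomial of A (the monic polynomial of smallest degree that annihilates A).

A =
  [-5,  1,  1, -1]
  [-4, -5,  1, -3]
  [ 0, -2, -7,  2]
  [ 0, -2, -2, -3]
x^3 + 15*x^2 + 75*x + 125

The characteristic polynomial is χ_A(x) = (x + 5)^4, so the eigenvalues are known. The minimal polynomial is
  m_A(x) = Π_λ (x − λ)^{k_λ}
where k_λ is the size of the *largest* Jordan block for λ (equivalently, the smallest k with (A − λI)^k v = 0 for every generalised eigenvector v of λ).

  λ = -5: largest Jordan block has size 3, contributing (x + 5)^3

So m_A(x) = (x + 5)^3 = x^3 + 15*x^2 + 75*x + 125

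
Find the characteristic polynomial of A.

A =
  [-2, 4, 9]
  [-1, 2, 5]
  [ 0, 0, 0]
x^3

Expanding det(x·I − A) (e.g. by cofactor expansion or by noting that A is similar to its Jordan form J, which has the same characteristic polynomial as A) gives
  χ_A(x) = x^3
which factors as x^3. The eigenvalues (with algebraic multiplicities) are λ = 0 with multiplicity 3.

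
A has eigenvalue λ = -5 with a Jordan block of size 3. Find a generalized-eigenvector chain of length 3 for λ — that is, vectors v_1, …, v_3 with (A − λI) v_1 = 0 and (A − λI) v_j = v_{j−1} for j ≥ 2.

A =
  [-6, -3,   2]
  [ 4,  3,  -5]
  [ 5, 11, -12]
A Jordan chain for λ = -5 of length 3:
v_1 = (-1, 3, 4)ᵀ
v_2 = (-1, 4, 5)ᵀ
v_3 = (1, 0, 0)ᵀ

Let N = A − (-5)·I. We want v_3 with N^3 v_3 = 0 but N^2 v_3 ≠ 0; then v_{j-1} := N · v_j for j = 3, …, 2.

Pick v_3 = (1, 0, 0)ᵀ.
Then v_2 = N · v_3 = (-1, 4, 5)ᵀ.
Then v_1 = N · v_2 = (-1, 3, 4)ᵀ.

Sanity check: (A − (-5)·I) v_1 = (0, 0, 0)ᵀ = 0. ✓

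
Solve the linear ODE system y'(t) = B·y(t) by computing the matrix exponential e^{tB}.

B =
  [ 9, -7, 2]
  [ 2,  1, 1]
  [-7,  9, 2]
e^{tB} =
  [-3*t^2*exp(4*t)/2 + 5*t*exp(4*t) + exp(4*t), 2*t^2*exp(4*t) - 7*t*exp(4*t), -t^2*exp(4*t)/2 + 2*t*exp(4*t)]
  [-3*t^2*exp(4*t)/2 + 2*t*exp(4*t), 2*t^2*exp(4*t) - 3*t*exp(4*t) + exp(4*t), -t^2*exp(4*t)/2 + t*exp(4*t)]
  [-3*t^2*exp(4*t)/2 - 7*t*exp(4*t), 2*t^2*exp(4*t) + 9*t*exp(4*t), -t^2*exp(4*t)/2 - 2*t*exp(4*t) + exp(4*t)]

Strategy: write B = P · J · P⁻¹ where J is a Jordan canonical form, so e^{tB} = P · e^{tJ} · P⁻¹, and e^{tJ} can be computed block-by-block.

B has Jordan form
J =
  [4, 1, 0]
  [0, 4, 1]
  [0, 0, 4]
(up to reordering of blocks).

Per-block formulas:
  For a 3×3 Jordan block J_3(4): exp(t · J_3(4)) = e^(4t)·(I + t·N + (t^2/2)·N^2), where N is the 3×3 nilpotent shift.

After assembling e^{tJ} and conjugating by P, we get:

e^{tB} =
  [-3*t^2*exp(4*t)/2 + 5*t*exp(4*t) + exp(4*t), 2*t^2*exp(4*t) - 7*t*exp(4*t), -t^2*exp(4*t)/2 + 2*t*exp(4*t)]
  [-3*t^2*exp(4*t)/2 + 2*t*exp(4*t), 2*t^2*exp(4*t) - 3*t*exp(4*t) + exp(4*t), -t^2*exp(4*t)/2 + t*exp(4*t)]
  [-3*t^2*exp(4*t)/2 - 7*t*exp(4*t), 2*t^2*exp(4*t) + 9*t*exp(4*t), -t^2*exp(4*t)/2 - 2*t*exp(4*t) + exp(4*t)]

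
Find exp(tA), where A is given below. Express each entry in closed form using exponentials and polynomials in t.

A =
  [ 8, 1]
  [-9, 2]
e^{tA} =
  [3*t*exp(5*t) + exp(5*t), t*exp(5*t)]
  [-9*t*exp(5*t), -3*t*exp(5*t) + exp(5*t)]

Strategy: write A = P · J · P⁻¹ where J is a Jordan canonical form, so e^{tA} = P · e^{tJ} · P⁻¹, and e^{tJ} can be computed block-by-block.

A has Jordan form
J =
  [5, 1]
  [0, 5]
(up to reordering of blocks).

Per-block formulas:
  For a 2×2 Jordan block J_2(5): exp(t · J_2(5)) = e^(5t)·(I + t·N), where N is the 2×2 nilpotent shift.

After assembling e^{tJ} and conjugating by P, we get:

e^{tA} =
  [3*t*exp(5*t) + exp(5*t), t*exp(5*t)]
  [-9*t*exp(5*t), -3*t*exp(5*t) + exp(5*t)]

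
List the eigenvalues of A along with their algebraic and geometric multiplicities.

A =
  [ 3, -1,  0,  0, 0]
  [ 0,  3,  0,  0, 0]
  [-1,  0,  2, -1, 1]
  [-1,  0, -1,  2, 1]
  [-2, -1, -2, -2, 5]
λ = 3: alg = 5, geom = 3

Step 1 — factor the characteristic polynomial to read off the algebraic multiplicities:
  χ_A(x) = (x - 3)^5

Step 2 — compute geometric multiplicities via the rank-nullity identity g(λ) = n − rank(A − λI):
  rank(A − (3)·I) = 2, so dim ker(A − (3)·I) = n − 2 = 3

Summary:
  λ = 3: algebraic multiplicity = 5, geometric multiplicity = 3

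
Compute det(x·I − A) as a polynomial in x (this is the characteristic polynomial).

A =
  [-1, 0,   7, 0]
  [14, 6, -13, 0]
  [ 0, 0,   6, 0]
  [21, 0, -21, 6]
x^4 - 17*x^3 + 90*x^2 - 108*x - 216

Expanding det(x·I − A) (e.g. by cofactor expansion or by noting that A is similar to its Jordan form J, which has the same characteristic polynomial as A) gives
  χ_A(x) = x^4 - 17*x^3 + 90*x^2 - 108*x - 216
which factors as (x - 6)^3*(x + 1). The eigenvalues (with algebraic multiplicities) are λ = -1 with multiplicity 1, λ = 6 with multiplicity 3.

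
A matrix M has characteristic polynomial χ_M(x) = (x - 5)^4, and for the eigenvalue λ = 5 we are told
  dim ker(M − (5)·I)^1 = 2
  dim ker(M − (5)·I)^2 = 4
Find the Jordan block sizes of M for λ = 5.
Block sizes for λ = 5: [2, 2]

From the dimensions of kernels of powers, the number of Jordan blocks of size at least j is d_j − d_{j−1} where d_j = dim ker(N^j) (with d_0 = 0). Computing the differences gives [2, 2].
The number of blocks of size exactly k is (#blocks of size ≥ k) − (#blocks of size ≥ k + 1), so the partition is: 2 block(s) of size 2.
In nonincreasing order the block sizes are [2, 2].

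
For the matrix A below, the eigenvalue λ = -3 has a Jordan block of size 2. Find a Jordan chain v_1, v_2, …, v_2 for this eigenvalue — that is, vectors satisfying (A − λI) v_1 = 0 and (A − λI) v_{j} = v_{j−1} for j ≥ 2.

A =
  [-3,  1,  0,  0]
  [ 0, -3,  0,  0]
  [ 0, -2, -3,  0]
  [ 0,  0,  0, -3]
A Jordan chain for λ = -3 of length 2:
v_1 = (1, 0, -2, 0)ᵀ
v_2 = (0, 1, 0, 0)ᵀ

Let N = A − (-3)·I. We want v_2 with N^2 v_2 = 0 but N^1 v_2 ≠ 0; then v_{j-1} := N · v_j for j = 2, …, 2.

Pick v_2 = (0, 1, 0, 0)ᵀ.
Then v_1 = N · v_2 = (1, 0, -2, 0)ᵀ.

Sanity check: (A − (-3)·I) v_1 = (0, 0, 0, 0)ᵀ = 0. ✓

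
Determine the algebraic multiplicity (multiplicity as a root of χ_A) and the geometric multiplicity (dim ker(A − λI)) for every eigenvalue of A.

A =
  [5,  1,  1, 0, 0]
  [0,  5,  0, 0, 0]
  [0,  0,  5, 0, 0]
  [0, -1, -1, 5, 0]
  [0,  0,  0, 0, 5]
λ = 5: alg = 5, geom = 4

Step 1 — factor the characteristic polynomial to read off the algebraic multiplicities:
  χ_A(x) = (x - 5)^5

Step 2 — compute geometric multiplicities via the rank-nullity identity g(λ) = n − rank(A − λI):
  rank(A − (5)·I) = 1, so dim ker(A − (5)·I) = n − 1 = 4

Summary:
  λ = 5: algebraic multiplicity = 5, geometric multiplicity = 4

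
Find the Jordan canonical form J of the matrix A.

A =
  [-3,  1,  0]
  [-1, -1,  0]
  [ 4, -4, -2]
J_2(-2) ⊕ J_1(-2)

The characteristic polynomial is
  det(x·I − A) = x^3 + 6*x^2 + 12*x + 8 = (x + 2)^3

Eigenvalues and multiplicities (the geometric multiplicity of λ is n − rank(A − λI), which equals the number of Jordan blocks for λ):
  λ = -2: algebraic multiplicity = 3, geometric multiplicity = 2

Determining the block sizes for each eigenvalue:
  λ = -2: 2 blocks summing to 3 forces exactly one block of size 2 and the rest size 1 → block sizes [2, 1]

Assembling the blocks gives a Jordan form
J =
  [-2,  1,  0]
  [ 0, -2,  0]
  [ 0,  0, -2]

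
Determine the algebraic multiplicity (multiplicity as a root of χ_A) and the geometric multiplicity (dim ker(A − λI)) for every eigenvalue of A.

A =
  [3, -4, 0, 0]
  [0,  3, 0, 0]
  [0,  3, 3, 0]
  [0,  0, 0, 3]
λ = 3: alg = 4, geom = 3

Step 1 — factor the characteristic polynomial to read off the algebraic multiplicities:
  χ_A(x) = (x - 3)^4

Step 2 — compute geometric multiplicities via the rank-nullity identity g(λ) = n − rank(A − λI):
  rank(A − (3)·I) = 1, so dim ker(A − (3)·I) = n − 1 = 3

Summary:
  λ = 3: algebraic multiplicity = 4, geometric multiplicity = 3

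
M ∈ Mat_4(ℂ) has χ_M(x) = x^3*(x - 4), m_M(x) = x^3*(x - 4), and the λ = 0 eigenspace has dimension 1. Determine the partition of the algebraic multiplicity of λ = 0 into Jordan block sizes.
Block sizes for λ = 0: [3]

Step 1 — from the characteristic polynomial, algebraic multiplicity of λ = 0 is 3. From dim ker(M − (0)·I) = 1, there are exactly 1 Jordan blocks for λ = 0.
Step 2 — from the minimal polynomial, the factor (x − 0)^3 tells us the largest block for λ = 0 has size 3.
Step 3 — with total size 3, 1 blocks, and largest block 3, the block sizes (in nonincreasing order) are [3].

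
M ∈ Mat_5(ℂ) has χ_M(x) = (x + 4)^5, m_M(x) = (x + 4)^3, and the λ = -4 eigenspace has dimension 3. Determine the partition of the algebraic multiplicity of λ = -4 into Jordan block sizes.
Block sizes for λ = -4: [3, 1, 1]

Step 1 — from the characteristic polynomial, algebraic multiplicity of λ = -4 is 5. From dim ker(M − (-4)·I) = 3, there are exactly 3 Jordan blocks for λ = -4.
Step 2 — from the minimal polynomial, the factor (x + 4)^3 tells us the largest block for λ = -4 has size 3.
Step 3 — with total size 5, 3 blocks, and largest block 3, the block sizes (in nonincreasing order) are [3, 1, 1].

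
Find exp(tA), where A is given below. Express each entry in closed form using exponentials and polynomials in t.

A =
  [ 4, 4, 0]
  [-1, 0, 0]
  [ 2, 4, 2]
e^{tA} =
  [2*t*exp(2*t) + exp(2*t), 4*t*exp(2*t), 0]
  [-t*exp(2*t), -2*t*exp(2*t) + exp(2*t), 0]
  [2*t*exp(2*t), 4*t*exp(2*t), exp(2*t)]

Strategy: write A = P · J · P⁻¹ where J is a Jordan canonical form, so e^{tA} = P · e^{tJ} · P⁻¹, and e^{tJ} can be computed block-by-block.

A has Jordan form
J =
  [2, 1, 0]
  [0, 2, 0]
  [0, 0, 2]
(up to reordering of blocks).

Per-block formulas:
  For a 1×1 block at λ = 2: exp(t · [2]) = [e^(2t)].
  For a 2×2 Jordan block J_2(2): exp(t · J_2(2)) = e^(2t)·(I + t·N), where N is the 2×2 nilpotent shift.

After assembling e^{tJ} and conjugating by P, we get:

e^{tA} =
  [2*t*exp(2*t) + exp(2*t), 4*t*exp(2*t), 0]
  [-t*exp(2*t), -2*t*exp(2*t) + exp(2*t), 0]
  [2*t*exp(2*t), 4*t*exp(2*t), exp(2*t)]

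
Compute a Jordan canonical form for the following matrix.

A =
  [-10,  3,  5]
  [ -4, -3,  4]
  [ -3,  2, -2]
J_3(-5)

The characteristic polynomial is
  det(x·I − A) = x^3 + 15*x^2 + 75*x + 125 = (x + 5)^3

Eigenvalues and multiplicities (the geometric multiplicity of λ is n − rank(A − λI), which equals the number of Jordan blocks for λ):
  λ = -5: algebraic multiplicity = 3, geometric multiplicity = 1

Determining the block sizes for each eigenvalue:
  λ = -5: one block (gm = 1), so the single block has size am = 3 → block sizes [3]

Assembling the blocks gives a Jordan form
J =
  [-5,  1,  0]
  [ 0, -5,  1]
  [ 0,  0, -5]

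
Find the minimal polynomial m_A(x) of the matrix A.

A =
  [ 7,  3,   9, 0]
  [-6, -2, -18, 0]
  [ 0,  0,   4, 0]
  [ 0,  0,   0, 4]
x^2 - 5*x + 4

The characteristic polynomial is χ_A(x) = (x - 4)^3*(x - 1), so the eigenvalues are known. The minimal polynomial is
  m_A(x) = Π_λ (x − λ)^{k_λ}
where k_λ is the size of the *largest* Jordan block for λ (equivalently, the smallest k with (A − λI)^k v = 0 for every generalised eigenvector v of λ).

  λ = 1: largest Jordan block has size 1, contributing (x − 1)
  λ = 4: largest Jordan block has size 1, contributing (x − 4)

So m_A(x) = (x - 4)*(x - 1) = x^2 - 5*x + 4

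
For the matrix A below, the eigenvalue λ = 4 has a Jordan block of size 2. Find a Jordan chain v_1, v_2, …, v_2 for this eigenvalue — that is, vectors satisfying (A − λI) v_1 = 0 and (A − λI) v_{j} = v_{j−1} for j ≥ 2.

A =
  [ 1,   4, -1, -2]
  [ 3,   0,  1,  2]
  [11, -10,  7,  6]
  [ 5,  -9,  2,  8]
A Jordan chain for λ = 4 of length 2:
v_1 = (-3, 3, 11, 5)ᵀ
v_2 = (1, 0, 0, 0)ᵀ

Let N = A − (4)·I. We want v_2 with N^2 v_2 = 0 but N^1 v_2 ≠ 0; then v_{j-1} := N · v_j for j = 2, …, 2.

Pick v_2 = (1, 0, 0, 0)ᵀ.
Then v_1 = N · v_2 = (-3, 3, 11, 5)ᵀ.

Sanity check: (A − (4)·I) v_1 = (0, 0, 0, 0)ᵀ = 0. ✓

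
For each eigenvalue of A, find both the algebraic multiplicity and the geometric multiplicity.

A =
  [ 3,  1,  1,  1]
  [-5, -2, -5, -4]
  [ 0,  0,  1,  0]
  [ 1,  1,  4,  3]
λ = 1: alg = 3, geom = 1; λ = 2: alg = 1, geom = 1

Step 1 — factor the characteristic polynomial to read off the algebraic multiplicities:
  χ_A(x) = (x - 2)*(x - 1)^3

Step 2 — compute geometric multiplicities via the rank-nullity identity g(λ) = n − rank(A − λI):
  rank(A − (1)·I) = 3, so dim ker(A − (1)·I) = n − 3 = 1
  rank(A − (2)·I) = 3, so dim ker(A − (2)·I) = n − 3 = 1

Summary:
  λ = 1: algebraic multiplicity = 3, geometric multiplicity = 1
  λ = 2: algebraic multiplicity = 1, geometric multiplicity = 1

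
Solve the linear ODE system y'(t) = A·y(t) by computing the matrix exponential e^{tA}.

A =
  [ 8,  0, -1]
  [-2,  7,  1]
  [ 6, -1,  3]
e^{tA} =
  [-t^2*exp(6*t) + 2*t*exp(6*t) + exp(6*t), t^2*exp(6*t)/2, t^2*exp(6*t)/2 - t*exp(6*t)]
  [-2*t*exp(6*t), t*exp(6*t) + exp(6*t), t*exp(6*t)]
  [-2*t^2*exp(6*t) + 6*t*exp(6*t), t^2*exp(6*t) - t*exp(6*t), t^2*exp(6*t) - 3*t*exp(6*t) + exp(6*t)]

Strategy: write A = P · J · P⁻¹ where J is a Jordan canonical form, so e^{tA} = P · e^{tJ} · P⁻¹, and e^{tJ} can be computed block-by-block.

A has Jordan form
J =
  [6, 1, 0]
  [0, 6, 1]
  [0, 0, 6]
(up to reordering of blocks).

Per-block formulas:
  For a 3×3 Jordan block J_3(6): exp(t · J_3(6)) = e^(6t)·(I + t·N + (t^2/2)·N^2), where N is the 3×3 nilpotent shift.

After assembling e^{tJ} and conjugating by P, we get:

e^{tA} =
  [-t^2*exp(6*t) + 2*t*exp(6*t) + exp(6*t), t^2*exp(6*t)/2, t^2*exp(6*t)/2 - t*exp(6*t)]
  [-2*t*exp(6*t), t*exp(6*t) + exp(6*t), t*exp(6*t)]
  [-2*t^2*exp(6*t) + 6*t*exp(6*t), t^2*exp(6*t) - t*exp(6*t), t^2*exp(6*t) - 3*t*exp(6*t) + exp(6*t)]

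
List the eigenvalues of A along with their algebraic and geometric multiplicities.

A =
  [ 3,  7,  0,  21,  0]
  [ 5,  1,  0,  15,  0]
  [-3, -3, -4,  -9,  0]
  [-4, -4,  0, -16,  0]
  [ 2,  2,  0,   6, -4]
λ = -4: alg = 5, geom = 4

Step 1 — factor the characteristic polynomial to read off the algebraic multiplicities:
  χ_A(x) = (x + 4)^5

Step 2 — compute geometric multiplicities via the rank-nullity identity g(λ) = n − rank(A − λI):
  rank(A − (-4)·I) = 1, so dim ker(A − (-4)·I) = n − 1 = 4

Summary:
  λ = -4: algebraic multiplicity = 5, geometric multiplicity = 4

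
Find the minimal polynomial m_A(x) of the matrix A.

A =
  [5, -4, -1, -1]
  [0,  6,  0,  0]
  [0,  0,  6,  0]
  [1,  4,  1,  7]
x^2 - 12*x + 36

The characteristic polynomial is χ_A(x) = (x - 6)^4, so the eigenvalues are known. The minimal polynomial is
  m_A(x) = Π_λ (x − λ)^{k_λ}
where k_λ is the size of the *largest* Jordan block for λ (equivalently, the smallest k with (A − λI)^k v = 0 for every generalised eigenvector v of λ).

  λ = 6: largest Jordan block has size 2, contributing (x − 6)^2

So m_A(x) = (x - 6)^2 = x^2 - 12*x + 36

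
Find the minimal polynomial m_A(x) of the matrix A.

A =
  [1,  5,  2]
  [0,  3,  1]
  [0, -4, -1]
x^3 - 3*x^2 + 3*x - 1

The characteristic polynomial is χ_A(x) = (x - 1)^3, so the eigenvalues are known. The minimal polynomial is
  m_A(x) = Π_λ (x − λ)^{k_λ}
where k_λ is the size of the *largest* Jordan block for λ (equivalently, the smallest k with (A − λI)^k v = 0 for every generalised eigenvector v of λ).

  λ = 1: largest Jordan block has size 3, contributing (x − 1)^3

So m_A(x) = (x - 1)^3 = x^3 - 3*x^2 + 3*x - 1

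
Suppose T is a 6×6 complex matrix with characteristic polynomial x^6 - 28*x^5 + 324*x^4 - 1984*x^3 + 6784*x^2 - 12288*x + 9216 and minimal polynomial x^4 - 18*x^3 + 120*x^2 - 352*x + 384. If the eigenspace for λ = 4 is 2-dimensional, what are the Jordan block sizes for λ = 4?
Block sizes for λ = 4: [3, 1]

Step 1 — from the characteristic polynomial, algebraic multiplicity of λ = 4 is 4. From dim ker(T − (4)·I) = 2, there are exactly 2 Jordan blocks for λ = 4.
Step 2 — from the minimal polynomial, the factor (x − 4)^3 tells us the largest block for λ = 4 has size 3.
Step 3 — with total size 4, 2 blocks, and largest block 3, the block sizes (in nonincreasing order) are [3, 1].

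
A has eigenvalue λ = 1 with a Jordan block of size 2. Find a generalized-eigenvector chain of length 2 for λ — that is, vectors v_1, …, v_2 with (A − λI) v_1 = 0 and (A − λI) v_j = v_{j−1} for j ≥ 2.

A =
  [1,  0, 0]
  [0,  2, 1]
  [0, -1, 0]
A Jordan chain for λ = 1 of length 2:
v_1 = (0, 1, -1)ᵀ
v_2 = (0, 1, 0)ᵀ

Let N = A − (1)·I. We want v_2 with N^2 v_2 = 0 but N^1 v_2 ≠ 0; then v_{j-1} := N · v_j for j = 2, …, 2.

Pick v_2 = (0, 1, 0)ᵀ.
Then v_1 = N · v_2 = (0, 1, -1)ᵀ.

Sanity check: (A − (1)·I) v_1 = (0, 0, 0)ᵀ = 0. ✓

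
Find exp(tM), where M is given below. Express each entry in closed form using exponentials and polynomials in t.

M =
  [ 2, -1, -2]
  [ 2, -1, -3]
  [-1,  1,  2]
e^{tM} =
  [t^2*exp(t)/2 + t*exp(t) + exp(t), -t^2*exp(t)/2 - t*exp(t), -t^2*exp(t)/2 - 2*t*exp(t)]
  [t^2*exp(t)/2 + 2*t*exp(t), -t^2*exp(t)/2 - 2*t*exp(t) + exp(t), -t^2*exp(t)/2 - 3*t*exp(t)]
  [-t*exp(t), t*exp(t), t*exp(t) + exp(t)]

Strategy: write M = P · J · P⁻¹ where J is a Jordan canonical form, so e^{tM} = P · e^{tJ} · P⁻¹, and e^{tJ} can be computed block-by-block.

M has Jordan form
J =
  [1, 1, 0]
  [0, 1, 1]
  [0, 0, 1]
(up to reordering of blocks).

Per-block formulas:
  For a 3×3 Jordan block J_3(1): exp(t · J_3(1)) = e^(1t)·(I + t·N + (t^2/2)·N^2), where N is the 3×3 nilpotent shift.

After assembling e^{tJ} and conjugating by P, we get:

e^{tM} =
  [t^2*exp(t)/2 + t*exp(t) + exp(t), -t^2*exp(t)/2 - t*exp(t), -t^2*exp(t)/2 - 2*t*exp(t)]
  [t^2*exp(t)/2 + 2*t*exp(t), -t^2*exp(t)/2 - 2*t*exp(t) + exp(t), -t^2*exp(t)/2 - 3*t*exp(t)]
  [-t*exp(t), t*exp(t), t*exp(t) + exp(t)]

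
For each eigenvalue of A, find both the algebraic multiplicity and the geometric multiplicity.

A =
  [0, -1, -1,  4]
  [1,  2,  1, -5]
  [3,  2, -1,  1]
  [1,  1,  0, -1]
λ = 0: alg = 4, geom = 2

Step 1 — factor the characteristic polynomial to read off the algebraic multiplicities:
  χ_A(x) = x^4

Step 2 — compute geometric multiplicities via the rank-nullity identity g(λ) = n − rank(A − λI):
  rank(A − (0)·I) = 2, so dim ker(A − (0)·I) = n − 2 = 2

Summary:
  λ = 0: algebraic multiplicity = 4, geometric multiplicity = 2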